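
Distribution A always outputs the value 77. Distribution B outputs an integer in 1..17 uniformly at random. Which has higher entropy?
B

A is deterministic, so H(A) = 0. B is uniform over 17 outcomes, so H(B) = log₂(17) = 4.087 bits. Any distribution with genuine randomness has higher entropy than a deterministic one.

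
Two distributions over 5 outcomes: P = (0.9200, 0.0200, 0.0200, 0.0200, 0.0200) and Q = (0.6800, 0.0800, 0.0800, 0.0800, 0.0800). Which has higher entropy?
Q

P is highly concentrated on one outcome (92%), making it nearly deterministic. Q spreads its mass more evenly (max 68%). The more spread-out distribution has higher entropy: H(P) ≈ 0.562 bits, H(Q) ≈ 1.544 bits.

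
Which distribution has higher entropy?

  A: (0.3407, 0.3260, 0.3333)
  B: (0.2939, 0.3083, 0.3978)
A

Both distributions are close to uniform, making this a harder comparison.

H(A) = 1.5847 bits
H(B) = 1.5716 bits

The distribution closer to uniform has higher entropy.
Answer: A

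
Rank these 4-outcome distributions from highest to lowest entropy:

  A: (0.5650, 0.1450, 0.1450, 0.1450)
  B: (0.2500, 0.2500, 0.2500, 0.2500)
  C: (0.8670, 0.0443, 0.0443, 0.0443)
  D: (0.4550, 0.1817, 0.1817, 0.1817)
B > D > A > C

Key insight: Entropy is maximized by uniform distributions and minimized by concentrated distributions.

Entropies:
  H(A) = 1.6772 bits
  H(B) = 2.0000 bits
  H(C) = 0.7764 bits
  H(D) = 1.8580 bits

Ranking: B > D > A > C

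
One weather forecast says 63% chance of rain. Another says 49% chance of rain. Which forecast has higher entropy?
49% forecast

Treat each forecast as a Bernoulli distribution. Binary entropy is maximized at p=0.5 and falls off symmetrically toward 0 or 1. The 49% forecast is closer to 50%, so it is more uncertain. H(63%) ≈ 0.951 bits, H(49%) ≈ 1.000 bits.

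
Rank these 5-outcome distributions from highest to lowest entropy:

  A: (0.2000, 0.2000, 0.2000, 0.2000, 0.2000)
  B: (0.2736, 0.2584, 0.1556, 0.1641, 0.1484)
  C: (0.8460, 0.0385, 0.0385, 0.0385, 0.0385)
A > B > C

Key insight: Entropy is maximized by uniform distributions and minimized by concentrated distributions.

- Uniform distributions have maximum entropy log₂(5) = 2.3219 bits
- The more "peaked" or concentrated a distribution, the lower its entropy

Entropies:
  H(A) = 2.3219 bits
  H(B) = 2.2700 bits
  H(C) = 0.9278 bits

Ranking: A > B > C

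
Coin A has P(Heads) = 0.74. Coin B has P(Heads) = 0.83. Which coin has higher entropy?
A

For binary distributions, entropy is maximized at p=0.5 and decreases as p moves toward 0 or 1.

H(A) = H(0.74) = 0.8267 bits
H(B) = H(0.83) = 0.6577 bits

Distribution A (p=0.74) is closer to uniform (p=0.5), so it has higher entropy.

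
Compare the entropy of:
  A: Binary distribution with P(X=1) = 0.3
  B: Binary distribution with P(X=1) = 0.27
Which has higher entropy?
A

For binary distributions, entropy is maximized at p=0.5 and decreases as p moves toward 0 or 1.

H(A) = H(0.3) = 0.8813 bits
H(B) = H(0.27) = 0.8415 bits

Distribution A (p=0.3) is closer to uniform (p=0.5), so it has higher entropy.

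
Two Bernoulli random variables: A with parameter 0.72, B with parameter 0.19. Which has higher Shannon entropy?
A

For binary distributions, entropy is maximized at p=0.5 and decreases as p moves toward 0 or 1.

H(A) = H(0.72) = 0.8555 bits
H(B) = H(0.19) = 0.7015 bits

Distribution A (p=0.72) is closer to uniform (p=0.5), so it has higher entropy.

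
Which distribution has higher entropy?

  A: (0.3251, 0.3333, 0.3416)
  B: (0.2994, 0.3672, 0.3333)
A

Both distributions are close to uniform, making this a harder comparison.

H(A) = 1.5847 bits
H(B) = 1.5800 bits

The distribution closer to uniform has higher entropy.
Answer: A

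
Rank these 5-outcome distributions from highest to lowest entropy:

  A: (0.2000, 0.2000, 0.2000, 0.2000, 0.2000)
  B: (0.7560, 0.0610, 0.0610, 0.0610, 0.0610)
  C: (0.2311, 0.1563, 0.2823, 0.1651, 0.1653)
A > C > B

Key insight: Entropy is maximized by uniform distributions and minimized by concentrated distributions.

- Uniform distributions have maximum entropy log₂(5) = 2.3219 bits
- The more "peaked" or concentrated a distribution, the lower its entropy

Entropies:
  H(A) = 2.3219 bits
  H(B) = 1.2896 bits
  H(C) = 2.2802 bits

Ranking: A > C > B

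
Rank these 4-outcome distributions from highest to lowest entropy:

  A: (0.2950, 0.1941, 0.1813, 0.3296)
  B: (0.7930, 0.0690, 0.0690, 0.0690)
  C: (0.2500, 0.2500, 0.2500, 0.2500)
C > A > B

Key insight: Entropy is maximized by uniform distributions and minimized by concentrated distributions.

- Uniform distributions have maximum entropy log₂(4) = 2.0000 bits
- The more "peaked" or concentrated a distribution, the lower its entropy

Entropies:
  H(A) = 1.9530 bits
  H(B) = 1.0638 bits
  H(C) = 2.0000 bits

Ranking: C > A > B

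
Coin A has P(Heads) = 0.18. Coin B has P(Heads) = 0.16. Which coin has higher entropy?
A

For binary distributions, entropy is maximized at p=0.5 and decreases as p moves toward 0 or 1.

H(A) = H(0.18) = 0.6801 bits
H(B) = H(0.16) = 0.6343 bits

Distribution A (p=0.18) is closer to uniform (p=0.5), so it has higher entropy.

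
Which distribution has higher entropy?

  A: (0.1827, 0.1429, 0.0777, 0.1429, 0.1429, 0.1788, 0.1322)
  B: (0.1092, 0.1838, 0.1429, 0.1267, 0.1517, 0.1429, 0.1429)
B

Both distributions are close to uniform, making this a harder comparison.

H(A) = 2.7677 bits
H(B) = 2.7916 bits

The distribution closer to uniform has higher entropy.
Answer: B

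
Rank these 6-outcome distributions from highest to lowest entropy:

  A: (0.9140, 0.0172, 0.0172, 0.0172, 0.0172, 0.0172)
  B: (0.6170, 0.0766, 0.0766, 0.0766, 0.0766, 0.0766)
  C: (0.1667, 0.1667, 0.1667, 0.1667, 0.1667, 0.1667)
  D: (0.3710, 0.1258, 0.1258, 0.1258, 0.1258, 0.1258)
C > D > B > A

Key insight: Entropy is maximized by uniform distributions and minimized by concentrated distributions.

Entropies:
  H(A) = 0.6227 bits
  H(B) = 1.8494 bits
  H(C) = 2.5850 bits
  H(D) = 2.4119 bits

Ranking: C > D > B > A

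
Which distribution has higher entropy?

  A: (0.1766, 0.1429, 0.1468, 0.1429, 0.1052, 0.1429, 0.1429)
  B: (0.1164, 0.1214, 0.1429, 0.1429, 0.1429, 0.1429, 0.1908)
A

Both distributions are close to uniform, making this a harder comparison.

H(A) = 2.7940 bits
H(B) = 2.7907 bits

The distribution closer to uniform has higher entropy.
Answer: A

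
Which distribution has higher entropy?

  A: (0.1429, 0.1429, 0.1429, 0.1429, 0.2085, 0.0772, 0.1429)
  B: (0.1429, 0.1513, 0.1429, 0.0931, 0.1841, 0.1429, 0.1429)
B

Both distributions are close to uniform, making this a harder comparison.

H(A) = 2.7622 bits
H(B) = 2.7849 bits

The distribution closer to uniform has higher entropy.
Answer: B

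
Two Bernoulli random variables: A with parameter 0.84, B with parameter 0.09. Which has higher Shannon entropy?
A

For binary distributions, entropy is maximized at p=0.5 and decreases as p moves toward 0 or 1.

H(A) = H(0.84) = 0.6343 bits
H(B) = H(0.09) = 0.4365 bits

Distribution A (p=0.84) is closer to uniform (p=0.5), so it has higher entropy.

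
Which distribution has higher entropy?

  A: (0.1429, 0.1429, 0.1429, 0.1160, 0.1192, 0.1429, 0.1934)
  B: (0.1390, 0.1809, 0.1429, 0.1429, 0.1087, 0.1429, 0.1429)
B

Both distributions are close to uniform, making this a harder comparison.

H(A) = 2.7889 bits
H(B) = 2.7941 bits

The distribution closer to uniform has higher entropy.
Answer: B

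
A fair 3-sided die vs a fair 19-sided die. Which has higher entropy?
19-sided die

Both are uniform distributions; for uniform over n outcomes, H = log₂(n). H(3-sided) = log₂(3) = 1.585 bits and H(19-sided) = log₂(19) = 4.248 bits. More outcomes in a uniform distribution means higher entropy.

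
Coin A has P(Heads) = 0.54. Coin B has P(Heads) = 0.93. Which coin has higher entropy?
A

For binary distributions, entropy is maximized at p=0.5 and decreases as p moves toward 0 or 1.

H(A) = H(0.54) = 0.9954 bits
H(B) = H(0.93) = 0.3659 bits

Distribution A (p=0.54) is closer to uniform (p=0.5), so it has higher entropy.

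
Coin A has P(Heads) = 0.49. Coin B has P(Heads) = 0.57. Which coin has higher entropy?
A

For binary distributions, entropy is maximized at p=0.5 and decreases as p moves toward 0 or 1.

H(A) = H(0.49) = 0.9997 bits
H(B) = H(0.57) = 0.9858 bits

Distribution A (p=0.49) is closer to uniform (p=0.5), so it has higher entropy.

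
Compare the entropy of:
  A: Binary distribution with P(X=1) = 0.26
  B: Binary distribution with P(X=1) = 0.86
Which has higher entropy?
A

For binary distributions, entropy is maximized at p=0.5 and decreases as p moves toward 0 or 1.

H(A) = H(0.26) = 0.8267 bits
H(B) = H(0.86) = 0.5842 bits

Distribution A (p=0.26) is closer to uniform (p=0.5), so it has higher entropy.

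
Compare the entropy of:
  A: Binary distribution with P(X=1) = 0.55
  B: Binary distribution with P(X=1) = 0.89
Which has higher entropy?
A

For binary distributions, entropy is maximized at p=0.5 and decreases as p moves toward 0 or 1.

H(A) = H(0.55) = 0.9928 bits
H(B) = H(0.89) = 0.4999 bits

Distribution A (p=0.55) is closer to uniform (p=0.5), so it has higher entropy.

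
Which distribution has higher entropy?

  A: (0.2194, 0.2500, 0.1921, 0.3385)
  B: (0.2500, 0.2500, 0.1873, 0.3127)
B

Both distributions are close to uniform, making this a harder comparison.

H(A) = 1.9664 bits
H(B) = 1.9770 bits

The distribution closer to uniform has higher entropy.
Answer: B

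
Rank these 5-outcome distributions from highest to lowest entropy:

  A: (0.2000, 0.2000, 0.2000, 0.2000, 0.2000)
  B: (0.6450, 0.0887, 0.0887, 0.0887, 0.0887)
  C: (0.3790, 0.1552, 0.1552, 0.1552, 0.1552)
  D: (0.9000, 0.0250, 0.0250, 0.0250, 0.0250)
A > C > B > D

Key insight: Entropy is maximized by uniform distributions and minimized by concentrated distributions.

Entropies:
  H(A) = 2.3219 bits
  H(B) = 1.6485 bits
  H(C) = 2.1993 bits
  H(D) = 0.6690 bits

Ranking: A > C > B > D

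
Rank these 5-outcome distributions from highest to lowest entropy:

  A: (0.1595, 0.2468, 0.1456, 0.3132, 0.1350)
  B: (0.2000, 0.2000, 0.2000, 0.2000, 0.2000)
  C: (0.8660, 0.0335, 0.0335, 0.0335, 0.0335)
B > A > C

Key insight: Entropy is maximized by uniform distributions and minimized by concentrated distributions.

- Uniform distributions have maximum entropy log₂(5) = 2.3219 bits
- The more "peaked" or concentrated a distribution, the lower its entropy

Entropies:
  H(A) = 2.2398 bits
  H(B) = 2.3219 bits
  H(C) = 0.8363 bits

Ranking: B > A > C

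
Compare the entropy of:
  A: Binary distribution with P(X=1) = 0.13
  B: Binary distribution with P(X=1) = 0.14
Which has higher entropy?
B

For binary distributions, entropy is maximized at p=0.5 and decreases as p moves toward 0 or 1.

H(A) = H(0.13) = 0.5574 bits
H(B) = H(0.14) = 0.5842 bits

Distribution B (p=0.14) is closer to uniform (p=0.5), so it has higher entropy.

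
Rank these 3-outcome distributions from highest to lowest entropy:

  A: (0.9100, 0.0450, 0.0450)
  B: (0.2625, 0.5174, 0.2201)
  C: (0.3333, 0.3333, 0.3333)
C > B > A

Key insight: Entropy is maximized by uniform distributions and minimized by concentrated distributions.

- Uniform distributions have maximum entropy log₂(3) = 1.5850 bits
- The more "peaked" or concentrated a distribution, the lower its entropy

Entropies:
  H(A) = 0.5265 bits
  H(B) = 1.4790 bits
  H(C) = 1.5850 bits

Ranking: C > B > A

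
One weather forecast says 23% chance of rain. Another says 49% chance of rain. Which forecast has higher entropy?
49% forecast

Treat each forecast as a Bernoulli distribution. Binary entropy is maximized at p=0.5 and falls off symmetrically toward 0 or 1. The 49% forecast is closer to 50%, so it is more uncertain. H(23%) ≈ 0.778 bits, H(49%) ≈ 1.000 bits.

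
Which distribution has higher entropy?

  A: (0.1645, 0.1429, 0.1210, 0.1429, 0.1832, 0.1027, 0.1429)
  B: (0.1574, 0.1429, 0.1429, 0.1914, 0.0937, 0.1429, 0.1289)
A

Both distributions are close to uniform, making this a harder comparison.

H(A) = 2.7860 bits
H(B) = 2.7807 bits

The distribution closer to uniform has higher entropy.
Answer: A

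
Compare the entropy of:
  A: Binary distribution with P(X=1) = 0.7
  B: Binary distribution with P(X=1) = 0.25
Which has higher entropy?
A

For binary distributions, entropy is maximized at p=0.5 and decreases as p moves toward 0 or 1.

H(A) = H(0.7) = 0.8813 bits
H(B) = H(0.25) = 0.8113 bits

Distribution A (p=0.7) is closer to uniform (p=0.5), so it has higher entropy.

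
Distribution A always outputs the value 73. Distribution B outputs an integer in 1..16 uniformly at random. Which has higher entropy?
B

A is deterministic, so H(A) = 0. B is uniform over 16 outcomes, so H(B) = log₂(16) = 4.000 bits. Any distribution with genuine randomness has higher entropy than a deterministic one.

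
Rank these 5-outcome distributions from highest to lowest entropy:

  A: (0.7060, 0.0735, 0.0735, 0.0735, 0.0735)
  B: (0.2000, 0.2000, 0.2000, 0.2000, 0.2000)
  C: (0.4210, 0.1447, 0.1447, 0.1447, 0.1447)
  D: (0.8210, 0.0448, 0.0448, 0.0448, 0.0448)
B > C > A > D

Key insight: Entropy is maximized by uniform distributions and minimized by concentrated distributions.

Entropies:
  H(A) = 1.4618 bits
  H(B) = 2.3219 bits
  H(C) = 2.1399 bits
  H(D) = 1.0359 bits

Ranking: B > C > A > D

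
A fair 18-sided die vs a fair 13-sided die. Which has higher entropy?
18-sided die

Both are uniform distributions; for uniform over n outcomes, H = log₂(n). H(18-sided) = log₂(18) = 4.170 bits and H(13-sided) = log₂(13) = 3.700 bits. More outcomes in a uniform distribution means higher entropy.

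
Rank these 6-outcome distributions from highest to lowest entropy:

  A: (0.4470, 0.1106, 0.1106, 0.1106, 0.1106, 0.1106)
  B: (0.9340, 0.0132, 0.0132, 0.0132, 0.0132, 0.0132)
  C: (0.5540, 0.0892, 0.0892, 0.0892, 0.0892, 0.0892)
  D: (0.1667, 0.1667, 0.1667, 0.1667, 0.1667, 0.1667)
D > A > C > B

Key insight: Entropy is maximized by uniform distributions and minimized by concentrated distributions.

Entropies:
  H(A) = 2.2759 bits
  H(B) = 0.5041 bits
  H(C) = 2.0271 bits
  H(D) = 2.5850 bits

Ranking: D > A > C > B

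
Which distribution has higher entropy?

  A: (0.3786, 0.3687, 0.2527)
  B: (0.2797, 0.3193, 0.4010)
B

Both distributions are close to uniform, making this a harder comparison.

H(A) = 1.5627 bits
H(B) = 1.5687 bits

The distribution closer to uniform has higher entropy.
Answer: B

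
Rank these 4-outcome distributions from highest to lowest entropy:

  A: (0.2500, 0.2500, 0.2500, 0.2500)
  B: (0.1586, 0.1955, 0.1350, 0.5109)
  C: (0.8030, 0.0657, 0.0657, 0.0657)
A > B > C

Key insight: Entropy is maximized by uniform distributions and minimized by concentrated distributions.

- Uniform distributions have maximum entropy log₂(4) = 2.0000 bits
- The more "peaked" or concentrated a distribution, the lower its entropy

Entropies:
  H(A) = 2.0000 bits
  H(B) = 1.7667 bits
  H(C) = 1.0281 bits

Ranking: A > B > C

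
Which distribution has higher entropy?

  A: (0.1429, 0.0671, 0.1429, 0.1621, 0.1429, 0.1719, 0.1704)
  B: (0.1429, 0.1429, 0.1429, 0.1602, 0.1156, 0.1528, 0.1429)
B

Both distributions are close to uniform, making this a harder comparison.

H(A) = 2.7618 bits
H(B) = 2.8014 bits

The distribution closer to uniform has higher entropy.
Answer: B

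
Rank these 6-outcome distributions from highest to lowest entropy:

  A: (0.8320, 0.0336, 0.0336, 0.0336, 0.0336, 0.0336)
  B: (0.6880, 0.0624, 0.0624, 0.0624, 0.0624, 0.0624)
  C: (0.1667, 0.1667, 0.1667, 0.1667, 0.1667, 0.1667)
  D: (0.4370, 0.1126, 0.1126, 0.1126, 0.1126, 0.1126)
C > D > B > A

Key insight: Entropy is maximized by uniform distributions and minimized by concentrated distributions.

Entropies:
  H(A) = 1.0432 bits
  H(B) = 1.6199 bits
  H(C) = 2.5850 bits
  H(D) = 2.2958 bits

Ranking: C > D > B > A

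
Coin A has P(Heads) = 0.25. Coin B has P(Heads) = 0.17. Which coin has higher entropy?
A

For binary distributions, entropy is maximized at p=0.5 and decreases as p moves toward 0 or 1.

H(A) = H(0.25) = 0.8113 bits
H(B) = H(0.17) = 0.6577 bits

Distribution A (p=0.25) is closer to uniform (p=0.5), so it has higher entropy.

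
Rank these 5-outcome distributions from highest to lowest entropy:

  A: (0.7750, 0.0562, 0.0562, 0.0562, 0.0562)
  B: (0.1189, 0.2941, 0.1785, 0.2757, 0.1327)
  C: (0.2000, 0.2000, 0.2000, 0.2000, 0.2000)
C > B > A

Key insight: Entropy is maximized by uniform distributions and minimized by concentrated distributions.

- Uniform distributions have maximum entropy log₂(5) = 2.3219 bits
- The more "peaked" or concentrated a distribution, the lower its entropy

Entropies:
  H(A) = 1.2192 bits
  H(B) = 2.2275 bits
  H(C) = 2.3219 bits

Ranking: C > B > A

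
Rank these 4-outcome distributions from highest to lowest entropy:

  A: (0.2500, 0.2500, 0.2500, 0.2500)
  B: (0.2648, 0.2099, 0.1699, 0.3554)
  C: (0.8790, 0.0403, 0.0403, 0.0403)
A > B > C

Key insight: Entropy is maximized by uniform distributions and minimized by concentrated distributions.

- Uniform distributions have maximum entropy log₂(4) = 2.0000 bits
- The more "peaked" or concentrated a distribution, the lower its entropy

Entropies:
  H(A) = 2.0000 bits
  H(B) = 1.9453 bits
  H(C) = 0.7240 bits

Ranking: A > B > C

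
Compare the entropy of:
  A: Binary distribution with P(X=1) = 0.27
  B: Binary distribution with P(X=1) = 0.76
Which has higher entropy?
A

For binary distributions, entropy is maximized at p=0.5 and decreases as p moves toward 0 or 1.

H(A) = H(0.27) = 0.8415 bits
H(B) = H(0.76) = 0.7950 bits

Distribution A (p=0.27) is closer to uniform (p=0.5), so it has higher entropy.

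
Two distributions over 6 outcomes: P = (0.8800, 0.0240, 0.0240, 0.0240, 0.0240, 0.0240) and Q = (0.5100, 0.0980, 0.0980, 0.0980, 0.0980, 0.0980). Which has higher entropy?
Q

P is highly concentrated on one outcome (88%), making it nearly deterministic. Q spreads its mass more evenly (max 51%). The more spread-out distribution has higher entropy: H(P) ≈ 0.808 bits, H(Q) ≈ 2.137 bits.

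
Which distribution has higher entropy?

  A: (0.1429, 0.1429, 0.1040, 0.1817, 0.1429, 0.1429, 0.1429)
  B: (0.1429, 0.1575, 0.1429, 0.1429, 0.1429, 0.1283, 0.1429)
B

Both distributions are close to uniform, making this a harder comparison.

H(A) = 2.7919 bits
H(B) = 2.8052 bits

The distribution closer to uniform has higher entropy.
Answer: B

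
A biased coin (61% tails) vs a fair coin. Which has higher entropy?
Fair coin

The fair coin is uniform (p=0.5), maximizing binary entropy at 1 bit. The biased coin has H(0.61) ≈ 0.965 bits — its outcome is more predictable, so its entropy is lower.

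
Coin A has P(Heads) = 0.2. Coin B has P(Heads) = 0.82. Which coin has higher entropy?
A

For binary distributions, entropy is maximized at p=0.5 and decreases as p moves toward 0 or 1.

H(A) = H(0.2) = 0.7219 bits
H(B) = H(0.82) = 0.6801 bits

Distribution A (p=0.2) is closer to uniform (p=0.5), so it has higher entropy.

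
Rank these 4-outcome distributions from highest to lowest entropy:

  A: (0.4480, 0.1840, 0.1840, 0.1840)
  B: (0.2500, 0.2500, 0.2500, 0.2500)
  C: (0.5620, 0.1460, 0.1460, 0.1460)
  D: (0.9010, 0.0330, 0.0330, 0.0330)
B > A > C > D

Key insight: Entropy is maximized by uniform distributions and minimized by concentrated distributions.

Entropies:
  H(A) = 1.8671 bits
  H(B) = 2.0000 bits
  H(C) = 1.6831 bits
  H(D) = 0.6227 bits

Ranking: B > A > C > D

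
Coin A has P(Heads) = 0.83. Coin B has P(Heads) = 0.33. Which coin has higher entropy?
B

For binary distributions, entropy is maximized at p=0.5 and decreases as p moves toward 0 or 1.

H(A) = H(0.83) = 0.6577 bits
H(B) = H(0.33) = 0.9149 bits

Distribution B (p=0.33) is closer to uniform (p=0.5), so it has higher entropy.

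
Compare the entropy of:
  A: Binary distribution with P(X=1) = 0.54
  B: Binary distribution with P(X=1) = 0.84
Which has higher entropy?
A

For binary distributions, entropy is maximized at p=0.5 and decreases as p moves toward 0 or 1.

H(A) = H(0.54) = 0.9954 bits
H(B) = H(0.84) = 0.6343 bits

Distribution A (p=0.54) is closer to uniform (p=0.5), so it has higher entropy.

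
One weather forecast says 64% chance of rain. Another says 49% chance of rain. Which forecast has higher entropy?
49% forecast

Treat each forecast as a Bernoulli distribution. Binary entropy is maximized at p=0.5 and falls off symmetrically toward 0 or 1. The 49% forecast is closer to 50%, so it is more uncertain. H(64%) ≈ 0.943 bits, H(49%) ≈ 1.000 bits.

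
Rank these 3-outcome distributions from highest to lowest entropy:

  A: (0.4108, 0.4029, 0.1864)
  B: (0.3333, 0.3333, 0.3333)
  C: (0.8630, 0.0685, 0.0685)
B > A > C

Key insight: Entropy is maximized by uniform distributions and minimized by concentrated distributions.

- Uniform distributions have maximum entropy log₂(3) = 1.5850 bits
- The more "peaked" or concentrated a distribution, the lower its entropy

Entropies:
  H(A) = 1.5074 bits
  H(B) = 1.5850 bits
  H(C) = 0.7133 bits

Ranking: B > A > C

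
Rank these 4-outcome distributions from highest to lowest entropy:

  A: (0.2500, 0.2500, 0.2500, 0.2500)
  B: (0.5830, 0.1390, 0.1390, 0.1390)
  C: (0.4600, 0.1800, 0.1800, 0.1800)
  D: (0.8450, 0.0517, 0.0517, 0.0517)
A > C > B > D

Key insight: Entropy is maximized by uniform distributions and minimized by concentrated distributions.

Entropies:
  H(A) = 2.0000 bits
  H(B) = 1.6410 bits
  H(C) = 1.8513 bits
  H(D) = 0.8679 bits

Ranking: A > C > B > D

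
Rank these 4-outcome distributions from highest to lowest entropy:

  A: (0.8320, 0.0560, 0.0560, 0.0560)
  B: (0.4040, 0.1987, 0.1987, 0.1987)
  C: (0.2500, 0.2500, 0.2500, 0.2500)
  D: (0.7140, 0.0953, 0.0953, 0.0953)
C > B > D > A

Key insight: Entropy is maximized by uniform distributions and minimized by concentrated distributions.

Entropies:
  H(A) = 0.9194 bits
  H(B) = 1.9179 bits
  H(C) = 2.0000 bits
  H(D) = 1.3168 bits

Ranking: C > B > D > A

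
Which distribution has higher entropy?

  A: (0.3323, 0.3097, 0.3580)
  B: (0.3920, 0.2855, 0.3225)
A

Both distributions are close to uniform, making this a harder comparison.

H(A) = 1.5824 bits
H(B) = 1.5724 bits

The distribution closer to uniform has higher entropy.
Answer: A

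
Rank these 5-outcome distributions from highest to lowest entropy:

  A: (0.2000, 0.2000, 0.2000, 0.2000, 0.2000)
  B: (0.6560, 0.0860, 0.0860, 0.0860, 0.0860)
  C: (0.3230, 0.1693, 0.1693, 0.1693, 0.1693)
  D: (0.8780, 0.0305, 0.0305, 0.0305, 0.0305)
A > C > B > D

Key insight: Entropy is maximized by uniform distributions and minimized by concentrated distributions.

Entropies:
  H(A) = 2.3219 bits
  H(B) = 1.6166 bits
  H(C) = 2.2616 bits
  H(D) = 0.7791 bits

Ranking: A > C > B > D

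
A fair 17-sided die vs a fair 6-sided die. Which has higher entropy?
17-sided die

Both are uniform distributions; for uniform over n outcomes, H = log₂(n). H(17-sided) = log₂(17) = 4.087 bits and H(6-sided) = log₂(6) = 2.585 bits. More outcomes in a uniform distribution means higher entropy.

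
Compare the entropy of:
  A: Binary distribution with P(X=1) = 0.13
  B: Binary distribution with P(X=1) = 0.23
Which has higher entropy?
B

For binary distributions, entropy is maximized at p=0.5 and decreases as p moves toward 0 or 1.

H(A) = H(0.13) = 0.5574 bits
H(B) = H(0.23) = 0.7780 bits

Distribution B (p=0.23) is closer to uniform (p=0.5), so it has higher entropy.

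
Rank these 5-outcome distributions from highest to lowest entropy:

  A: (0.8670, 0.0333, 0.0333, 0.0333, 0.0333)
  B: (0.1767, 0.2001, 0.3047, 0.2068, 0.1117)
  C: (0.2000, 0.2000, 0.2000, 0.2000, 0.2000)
C > B > A

Key insight: Entropy is maximized by uniform distributions and minimized by concentrated distributions.

- Uniform distributions have maximum entropy log₂(5) = 2.3219 bits
- The more "peaked" or concentrated a distribution, the lower its entropy

Entropies:
  H(A) = 0.8316 bits
  H(B) = 2.2522 bits
  H(C) = 2.3219 bits

Ranking: C > B > A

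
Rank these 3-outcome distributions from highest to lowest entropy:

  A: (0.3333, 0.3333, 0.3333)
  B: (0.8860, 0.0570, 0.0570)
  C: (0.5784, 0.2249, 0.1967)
A > C > B

Key insight: Entropy is maximized by uniform distributions and minimized by concentrated distributions.

- Uniform distributions have maximum entropy log₂(3) = 1.5850 bits
- The more "peaked" or concentrated a distribution, the lower its entropy

Entropies:
  H(A) = 1.5850 bits
  H(B) = 0.6259 bits
  H(C) = 1.4025 bits

Ranking: A > C > B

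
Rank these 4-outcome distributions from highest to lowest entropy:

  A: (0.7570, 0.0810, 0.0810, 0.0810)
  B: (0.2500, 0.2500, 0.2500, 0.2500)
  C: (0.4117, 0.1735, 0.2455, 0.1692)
B > C > A

Key insight: Entropy is maximized by uniform distributions and minimized by concentrated distributions.

- Uniform distributions have maximum entropy log₂(4) = 2.0000 bits
- The more "peaked" or concentrated a distribution, the lower its entropy

Entropies:
  H(A) = 1.1851 bits
  H(B) = 2.0000 bits
  H(C) = 1.8967 bits

Ranking: B > C > A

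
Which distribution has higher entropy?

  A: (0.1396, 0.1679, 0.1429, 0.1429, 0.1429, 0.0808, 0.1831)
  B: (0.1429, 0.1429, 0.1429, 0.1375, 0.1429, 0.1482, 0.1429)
B

Both distributions are close to uniform, making this a harder comparison.

H(A) = 2.7737 bits
H(B) = 2.8071 bits

The distribution closer to uniform has higher entropy.
Answer: B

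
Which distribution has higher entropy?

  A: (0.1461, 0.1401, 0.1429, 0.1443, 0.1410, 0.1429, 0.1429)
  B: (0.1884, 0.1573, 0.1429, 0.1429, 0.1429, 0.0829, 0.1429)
A

Both distributions are close to uniform, making this a harder comparison.

H(A) = 2.8072 bits
H(B) = 2.7754 bits

The distribution closer to uniform has higher entropy.
Answer: A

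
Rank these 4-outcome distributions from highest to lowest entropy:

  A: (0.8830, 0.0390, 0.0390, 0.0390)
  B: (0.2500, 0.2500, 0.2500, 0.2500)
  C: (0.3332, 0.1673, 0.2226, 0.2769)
B > C > A

Key insight: Entropy is maximized by uniform distributions and minimized by concentrated distributions.

- Uniform distributions have maximum entropy log₂(4) = 2.0000 bits
- The more "peaked" or concentrated a distribution, the lower its entropy

Entropies:
  H(A) = 0.7061 bits
  H(B) = 2.0000 bits
  H(C) = 1.9553 bits

Ranking: B > C > A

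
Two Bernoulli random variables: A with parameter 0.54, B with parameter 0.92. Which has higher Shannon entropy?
A

For binary distributions, entropy is maximized at p=0.5 and decreases as p moves toward 0 or 1.

H(A) = H(0.54) = 0.9954 bits
H(B) = H(0.92) = 0.4022 bits

Distribution A (p=0.54) is closer to uniform (p=0.5), so it has higher entropy.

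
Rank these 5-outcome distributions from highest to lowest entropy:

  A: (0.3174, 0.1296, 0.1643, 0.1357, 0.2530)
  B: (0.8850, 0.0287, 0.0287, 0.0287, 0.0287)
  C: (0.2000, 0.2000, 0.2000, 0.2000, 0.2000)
C > A > B

Key insight: Entropy is maximized by uniform distributions and minimized by concentrated distributions.

- Uniform distributions have maximum entropy log₂(5) = 2.3219 bits
- The more "peaked" or concentrated a distribution, the lower its entropy

Entropies:
  H(A) = 2.2283 bits
  H(B) = 0.7448 bits
  H(C) = 2.3219 bits

Ranking: C > A > B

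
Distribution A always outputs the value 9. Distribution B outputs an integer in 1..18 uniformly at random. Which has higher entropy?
B

A is deterministic, so H(A) = 0. B is uniform over 18 outcomes, so H(B) = log₂(18) = 4.170 bits. Any distribution with genuine randomness has higher entropy than a deterministic one.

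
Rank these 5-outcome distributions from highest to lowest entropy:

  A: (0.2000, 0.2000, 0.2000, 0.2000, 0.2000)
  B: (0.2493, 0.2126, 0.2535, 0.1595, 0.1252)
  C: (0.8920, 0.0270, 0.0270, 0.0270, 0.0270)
A > B > C

Key insight: Entropy is maximized by uniform distributions and minimized by concentrated distributions.

- Uniform distributions have maximum entropy log₂(5) = 2.3219 bits
- The more "peaked" or concentrated a distribution, the lower its entropy

Entropies:
  H(A) = 2.3219 bits
  H(B) = 2.2740 bits
  H(C) = 0.7099 bits

Ranking: A > B > C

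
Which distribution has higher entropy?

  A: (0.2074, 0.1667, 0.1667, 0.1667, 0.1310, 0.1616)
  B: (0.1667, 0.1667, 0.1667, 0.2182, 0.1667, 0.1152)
A

Both distributions are close to uniform, making this a harder comparison.

H(A) = 2.5723 bits
H(B) = 2.5616 bits

The distribution closer to uniform has higher entropy.
Answer: A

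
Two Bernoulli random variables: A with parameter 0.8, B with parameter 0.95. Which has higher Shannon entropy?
A

For binary distributions, entropy is maximized at p=0.5 and decreases as p moves toward 0 or 1.

H(A) = H(0.8) = 0.7219 bits
H(B) = H(0.95) = 0.2864 bits

Distribution A (p=0.8) is closer to uniform (p=0.5), so it has higher entropy.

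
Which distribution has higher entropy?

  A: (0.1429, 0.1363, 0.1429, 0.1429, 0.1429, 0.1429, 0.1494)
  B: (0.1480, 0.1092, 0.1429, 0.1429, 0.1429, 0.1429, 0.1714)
A

Both distributions are close to uniform, making this a harder comparison.

H(A) = 2.8069 bits
H(B) = 2.7971 bits

The distribution closer to uniform has higher entropy.
Answer: A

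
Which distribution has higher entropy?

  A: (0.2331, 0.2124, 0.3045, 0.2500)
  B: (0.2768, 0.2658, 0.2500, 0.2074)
B

Both distributions are close to uniform, making this a harder comparison.

H(A) = 1.9868 bits
H(B) = 1.9917 bits

The distribution closer to uniform has higher entropy.
Answer: B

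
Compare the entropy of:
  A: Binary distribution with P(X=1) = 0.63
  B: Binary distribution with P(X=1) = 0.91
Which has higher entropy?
A

For binary distributions, entropy is maximized at p=0.5 and decreases as p moves toward 0 or 1.

H(A) = H(0.63) = 0.9507 bits
H(B) = H(0.91) = 0.4365 bits

Distribution A (p=0.63) is closer to uniform (p=0.5), so it has higher entropy.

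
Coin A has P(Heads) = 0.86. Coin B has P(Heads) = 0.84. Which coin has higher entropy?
B

For binary distributions, entropy is maximized at p=0.5 and decreases as p moves toward 0 or 1.

H(A) = H(0.86) = 0.5842 bits
H(B) = H(0.84) = 0.6343 bits

Distribution B (p=0.84) is closer to uniform (p=0.5), so it has higher entropy.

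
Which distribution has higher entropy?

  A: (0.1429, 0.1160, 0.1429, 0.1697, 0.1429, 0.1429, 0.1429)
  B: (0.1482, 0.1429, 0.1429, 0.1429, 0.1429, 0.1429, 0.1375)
B

Both distributions are close to uniform, making this a harder comparison.

H(A) = 2.8000 bits
H(B) = 2.8071 bits

The distribution closer to uniform has higher entropy.
Answer: B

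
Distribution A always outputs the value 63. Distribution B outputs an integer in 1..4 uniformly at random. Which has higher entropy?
B

A is deterministic, so H(A) = 0. B is uniform over 4 outcomes, so H(B) = log₂(4) = 2.000 bits. Any distribution with genuine randomness has higher entropy than a deterministic one.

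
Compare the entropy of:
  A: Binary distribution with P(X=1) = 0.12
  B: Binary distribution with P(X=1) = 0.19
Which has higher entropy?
B

For binary distributions, entropy is maximized at p=0.5 and decreases as p moves toward 0 or 1.

H(A) = H(0.12) = 0.5294 bits
H(B) = H(0.19) = 0.7015 bits

Distribution B (p=0.19) is closer to uniform (p=0.5), so it has higher entropy.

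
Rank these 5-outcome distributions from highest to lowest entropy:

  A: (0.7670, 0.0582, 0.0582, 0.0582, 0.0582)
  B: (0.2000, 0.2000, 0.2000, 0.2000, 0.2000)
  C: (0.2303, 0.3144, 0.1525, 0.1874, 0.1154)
B > C > A

Key insight: Entropy is maximized by uniform distributions and minimized by concentrated distributions.

- Uniform distributions have maximum entropy log₂(5) = 2.3219 bits
- The more "peaked" or concentrated a distribution, the lower its entropy

Entropies:
  H(A) = 1.2492 bits
  H(B) = 2.3219 bits
  H(C) = 2.2387 bits

Ranking: B > C > A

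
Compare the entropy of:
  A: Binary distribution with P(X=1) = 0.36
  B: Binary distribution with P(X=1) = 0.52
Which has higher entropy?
B

For binary distributions, entropy is maximized at p=0.5 and decreases as p moves toward 0 or 1.

H(A) = H(0.36) = 0.9427 bits
H(B) = H(0.52) = 0.9988 bits

Distribution B (p=0.52) is closer to uniform (p=0.5), so it has higher entropy.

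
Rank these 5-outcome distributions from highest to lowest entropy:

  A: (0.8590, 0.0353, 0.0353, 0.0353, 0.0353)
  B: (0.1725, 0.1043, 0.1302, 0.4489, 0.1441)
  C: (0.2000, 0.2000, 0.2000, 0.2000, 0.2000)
C > B > A

Key insight: Entropy is maximized by uniform distributions and minimized by concentrated distributions.

- Uniform distributions have maximum entropy log₂(5) = 2.3219 bits
- The more "peaked" or concentrated a distribution, the lower its entropy

Entropies:
  H(A) = 0.8689 bits
  H(B) = 2.0819 bits
  H(C) = 2.3219 bits

Ranking: C > B > A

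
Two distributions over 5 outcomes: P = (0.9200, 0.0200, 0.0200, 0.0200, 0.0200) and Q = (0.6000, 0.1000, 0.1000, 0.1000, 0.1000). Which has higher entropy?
Q

P is highly concentrated on one outcome (92%), making it nearly deterministic. Q spreads its mass more evenly (max 60%). The more spread-out distribution has higher entropy: H(P) ≈ 0.562 bits, H(Q) ≈ 1.771 bits.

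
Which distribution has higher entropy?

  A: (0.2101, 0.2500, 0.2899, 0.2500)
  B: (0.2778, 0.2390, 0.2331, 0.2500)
B

Both distributions are close to uniform, making this a harder comparison.

H(A) = 1.9908 bits
H(B) = 1.9966 bits

The distribution closer to uniform has higher entropy.
Answer: B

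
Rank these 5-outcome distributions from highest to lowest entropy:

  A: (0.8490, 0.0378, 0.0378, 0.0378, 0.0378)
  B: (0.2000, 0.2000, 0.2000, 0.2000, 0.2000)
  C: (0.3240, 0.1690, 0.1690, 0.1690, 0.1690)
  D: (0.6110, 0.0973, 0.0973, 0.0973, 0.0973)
B > C > D > A

Key insight: Entropy is maximized by uniform distributions and minimized by concentrated distributions.

Entropies:
  H(A) = 0.9143 bits
  H(B) = 2.3219 bits
  H(C) = 2.2607 bits
  H(D) = 1.7422 bits

Ranking: B > C > D > A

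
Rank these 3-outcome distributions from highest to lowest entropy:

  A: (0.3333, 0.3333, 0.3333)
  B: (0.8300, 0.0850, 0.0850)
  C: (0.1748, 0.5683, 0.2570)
A > C > B

Key insight: Entropy is maximized by uniform distributions and minimized by concentrated distributions.

- Uniform distributions have maximum entropy log₂(3) = 1.5850 bits
- The more "peaked" or concentrated a distribution, the lower its entropy

Entropies:
  H(A) = 1.5850 bits
  H(B) = 0.8277 bits
  H(C) = 1.4069 bits

Ranking: A > C > B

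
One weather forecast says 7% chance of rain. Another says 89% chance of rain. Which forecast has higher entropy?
89% forecast

Treat each forecast as a Bernoulli distribution. Binary entropy is maximized at p=0.5 and falls off symmetrically toward 0 or 1. The 89% forecast is closer to 50%, so it is more uncertain. H(7%) ≈ 0.366 bits, H(89%) ≈ 0.500 bits.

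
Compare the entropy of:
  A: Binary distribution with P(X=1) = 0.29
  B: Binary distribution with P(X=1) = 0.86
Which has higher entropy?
A

For binary distributions, entropy is maximized at p=0.5 and decreases as p moves toward 0 or 1.

H(A) = H(0.29) = 0.8687 bits
H(B) = H(0.86) = 0.5842 bits

Distribution A (p=0.29) is closer to uniform (p=0.5), so it has higher entropy.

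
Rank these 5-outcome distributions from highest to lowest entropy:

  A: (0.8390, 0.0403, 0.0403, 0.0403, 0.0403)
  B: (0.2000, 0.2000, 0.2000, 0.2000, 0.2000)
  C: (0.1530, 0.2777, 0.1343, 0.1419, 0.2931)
B > C > A

Key insight: Entropy is maximized by uniform distributions and minimized by concentrated distributions.

- Uniform distributions have maximum entropy log₂(5) = 2.3219 bits
- The more "peaked" or concentrated a distribution, the lower its entropy

Entropies:
  H(A) = 0.9587 bits
  H(B) = 2.3219 bits
  H(C) = 2.2354 bits

Ranking: B > C > A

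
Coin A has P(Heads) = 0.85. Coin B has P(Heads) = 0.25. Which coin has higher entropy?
B

For binary distributions, entropy is maximized at p=0.5 and decreases as p moves toward 0 or 1.

H(A) = H(0.85) = 0.6098 bits
H(B) = H(0.25) = 0.8113 bits

Distribution B (p=0.25) is closer to uniform (p=0.5), so it has higher entropy.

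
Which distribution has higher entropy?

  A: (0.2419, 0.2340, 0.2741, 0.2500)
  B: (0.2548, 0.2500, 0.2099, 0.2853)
A

Both distributions are close to uniform, making this a harder comparison.

H(A) = 1.9974 bits
H(B) = 1.9916 bits

The distribution closer to uniform has higher entropy.
Answer: A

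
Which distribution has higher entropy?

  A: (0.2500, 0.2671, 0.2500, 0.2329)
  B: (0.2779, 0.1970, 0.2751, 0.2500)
A

Both distributions are close to uniform, making this a harder comparison.

H(A) = 1.9983 bits
H(B) = 1.9873 bits

The distribution closer to uniform has higher entropy.
Answer: A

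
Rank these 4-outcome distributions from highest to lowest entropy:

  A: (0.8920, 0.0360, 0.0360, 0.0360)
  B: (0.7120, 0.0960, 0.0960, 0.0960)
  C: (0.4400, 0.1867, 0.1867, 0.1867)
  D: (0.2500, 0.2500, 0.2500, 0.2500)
D > C > B > A

Key insight: Entropy is maximized by uniform distributions and minimized by concentrated distributions.

Entropies:
  H(A) = 0.6650 bits
  H(B) = 1.3226 bits
  H(C) = 1.8772 bits
  H(D) = 2.0000 bits

Ranking: D > C > B > A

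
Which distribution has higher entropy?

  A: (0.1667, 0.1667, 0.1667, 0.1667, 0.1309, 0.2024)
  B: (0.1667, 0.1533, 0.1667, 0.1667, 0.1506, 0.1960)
B

Both distributions are close to uniform, making this a harder comparison.

H(A) = 2.5738 bits
H(B) = 2.5795 bits

The distribution closer to uniform has higher entropy.
Answer: B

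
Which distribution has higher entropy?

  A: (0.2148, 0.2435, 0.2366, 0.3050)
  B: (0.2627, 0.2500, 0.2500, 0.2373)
B

Both distributions are close to uniform, making this a harder comparison.

H(A) = 1.9874 bits
H(B) = 1.9991 bits

The distribution closer to uniform has higher entropy.
Answer: B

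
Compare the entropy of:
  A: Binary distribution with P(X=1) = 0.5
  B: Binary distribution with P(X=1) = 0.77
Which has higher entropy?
A

For binary distributions, entropy is maximized at p=0.5 and decreases as p moves toward 0 or 1.

H(A) = H(0.5) = 1.0000 bits
H(B) = H(0.77) = 0.7780 bits

Distribution A (p=0.5) is closer to uniform (p=0.5), so it has higher entropy.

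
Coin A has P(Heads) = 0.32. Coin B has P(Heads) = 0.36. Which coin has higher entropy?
B

For binary distributions, entropy is maximized at p=0.5 and decreases as p moves toward 0 or 1.

H(A) = H(0.32) = 0.9044 bits
H(B) = H(0.36) = 0.9427 bits

Distribution B (p=0.36) is closer to uniform (p=0.5), so it has higher entropy.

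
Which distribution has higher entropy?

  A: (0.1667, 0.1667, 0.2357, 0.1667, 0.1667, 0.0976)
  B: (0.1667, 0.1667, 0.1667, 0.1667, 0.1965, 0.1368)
B

Both distributions are close to uniform, making this a harder comparison.

H(A) = 2.5424 bits
H(B) = 2.5772 bits

The distribution closer to uniform has higher entropy.
Answer: B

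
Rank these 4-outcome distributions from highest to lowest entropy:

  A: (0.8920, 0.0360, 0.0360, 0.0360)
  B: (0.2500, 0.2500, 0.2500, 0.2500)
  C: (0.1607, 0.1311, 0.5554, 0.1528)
B > C > A

Key insight: Entropy is maximized by uniform distributions and minimized by concentrated distributions.

- Uniform distributions have maximum entropy log₂(4) = 2.0000 bits
- The more "peaked" or concentrated a distribution, the lower its entropy

Entropies:
  H(A) = 0.6650 bits
  H(B) = 2.0000 bits
  H(C) = 1.6936 bits

Ranking: B > C > A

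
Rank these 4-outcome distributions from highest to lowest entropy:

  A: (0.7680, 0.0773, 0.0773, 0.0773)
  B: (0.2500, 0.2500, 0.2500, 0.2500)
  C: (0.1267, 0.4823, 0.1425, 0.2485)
B > C > A

Key insight: Entropy is maximized by uniform distributions and minimized by concentrated distributions.

- Uniform distributions have maximum entropy log₂(4) = 2.0000 bits
- The more "peaked" or concentrated a distribution, the lower its entropy

Entropies:
  H(A) = 1.1492 bits
  H(B) = 2.0000 bits
  H(C) = 1.7847 bits

Ranking: B > C > A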